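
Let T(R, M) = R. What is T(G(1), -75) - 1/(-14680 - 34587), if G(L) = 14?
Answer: 689739/49267 ≈ 14.000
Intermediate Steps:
T(G(1), -75) - 1/(-14680 - 34587) = 14 - 1/(-14680 - 34587) = 14 - 1/(-49267) = 14 - 1*(-1/49267) = 14 + 1/49267 = 689739/49267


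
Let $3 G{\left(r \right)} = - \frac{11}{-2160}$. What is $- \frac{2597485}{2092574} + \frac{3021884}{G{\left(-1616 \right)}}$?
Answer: $\frac{338647792849945}{190234} \approx 1.7802 \cdot 10^{9}$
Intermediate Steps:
$G{\left(r \right)} = \frac{11}{6480}$ ($G{\left(r \right)} = \frac{\left(-11\right) \frac{1}{-2160}}{3} = \frac{\left(-11\right) \left(- \frac{1}{2160}\right)}{3} = \frac{1}{3} \cdot \frac{11}{2160} = \frac{11}{6480}$)
$- \frac{2597485}{2092574} + \frac{3021884}{G{\left(-1616 \right)}} = - \frac{2597485}{2092574} + \frac{3021884}{\frac{11}{6480}} = \left(-2597485\right) \frac{1}{2092574} + 3021884 \cdot \frac{6480}{11} = - \frac{236135}{190234} + \frac{19581808320}{11} = \frac{338647792849945}{190234}$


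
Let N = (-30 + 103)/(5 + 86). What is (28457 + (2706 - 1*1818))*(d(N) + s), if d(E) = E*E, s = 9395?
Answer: 2283197232780/8281 ≈ 2.7572e+8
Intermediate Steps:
N = 73/91 ≈ 0.80220
d(E) = E**2
(28457 + (2706 - 1*1818))*(d(N) + s) = (28457 + (2706 - 1*1818))*((73/91)**2 + 9395) = (28457 + (2706 - 1818))*(5329/8281 + 9395) = (28457 + 888)*(77805324/8281) = 29345*(77805324/8281) = 2283197232780/8281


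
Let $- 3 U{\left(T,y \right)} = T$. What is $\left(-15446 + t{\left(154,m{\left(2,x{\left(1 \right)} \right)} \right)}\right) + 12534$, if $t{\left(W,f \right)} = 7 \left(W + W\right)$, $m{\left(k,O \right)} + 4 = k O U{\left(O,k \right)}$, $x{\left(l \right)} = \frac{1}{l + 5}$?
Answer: $-756$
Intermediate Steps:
$U{\left(T,y \right)} = - \frac{T}{3}$
$x{\left(l \right)} = \frac{1}{5 + l}$
$m{\left(k,O \right)} = -4 - \frac{k O^{2}}{3}$ ($m{\left(k,O \right)} = -4 + k O \left(- \frac{O}{3}\right) = -4 + O k \left(- \frac{O}{3}\right) = -4 - \frac{k O^{2}}{3}$)
$t{\left(W,f \right)} = 14 W$ ($t{\left(W,f \right)} = 7 \cdot 2 W = 14 W$)
$\left(-15446 + t{\left(154,m{\left(2,x{\left(1 \right)} \right)} \right)}\right) + 12534 = \left(-15446 + 14 \cdot 154\right) + 12534 = \left(-15446 + 2156\right) + 12534 = -13290 + 12534 = -756$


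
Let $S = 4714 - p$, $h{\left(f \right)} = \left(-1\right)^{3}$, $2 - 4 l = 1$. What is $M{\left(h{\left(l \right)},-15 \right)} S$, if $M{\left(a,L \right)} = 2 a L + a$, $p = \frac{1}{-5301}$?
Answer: $\frac{724678535}{5301} \approx 1.3671 \cdot 10^{5}$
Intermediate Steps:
$p = - \frac{1}{5301} \approx -0.00018864$
$l = \frac{1}{4}$ ($l = \frac{1}{2} - \frac{1}{4} = \frac{1}{4} \approx 0.25$)
$h{\left(f \right)} = -1$
$M{\left(a,L \right)} = a + 2 L a$ ($M{\left(a,L \right)} = 2 L a + a = a + 2 L a$)
$S = \frac{24988915}{5301}$ ($S = 4714 - - \frac{1}{5301} = 4714 + \frac{1}{5301} = \frac{24988915}{5301} \approx 4714.0$)
$M{\left(h{\left(l \right)},-15 \right)} S = - (1 + 2 \left(-15\right)) \frac{24988915}{5301} = - (1 - 30) \frac{24988915}{5301} = \left(-1\right) \left(-29\right) \frac{24988915}{5301} = 29 \cdot \frac{24988915}{5301} = \frac{724678535}{5301}$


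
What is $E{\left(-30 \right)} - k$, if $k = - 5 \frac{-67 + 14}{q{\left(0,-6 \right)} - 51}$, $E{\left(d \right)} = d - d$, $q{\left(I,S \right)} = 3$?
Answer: $\frac{265}{48} \approx 5.5208$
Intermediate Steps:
$E{\left(d \right)} = 0$
$k = - \frac{265}{48}$ ($k = - 5 \frac{-67 + 14}{3 - 51} = - 5 \left(- \frac{53}{-48}\right) = - 5 \left(\left(-53\right) \left(- \frac{1}{48}\right)\right) = \left(-5\right) \frac{53}{48} = - \frac{265}{48} \approx -5.5208$)
$E{\left(-30 \right)} - k = 0 - - \frac{265}{48} = 0 + \frac{265}{48} = \frac{265}{48}$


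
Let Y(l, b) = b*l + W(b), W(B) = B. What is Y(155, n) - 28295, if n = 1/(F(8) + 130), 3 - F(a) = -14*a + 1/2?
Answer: -4611981/163 ≈ -28294.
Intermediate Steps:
F(a) = 5/2 + 14*a (F(a) = 3 - (-14*a + 1/2) = 3 - (-14*a + ½) = 3 - (½ - 14*a) = 3 + (-½ + 14*a) = 5/2 + 14*a)
n = 2/489 (n = 1/((5/2 + 14*8) + 130) = 1/((5/2 + 112) + 130) = 1/(229/2 + 130) = 1/(489/2) = 2/489 ≈ 0.0040900)
Y(l, b) = b + b*l (Y(l, b) = b*l + b = b + b*l)
Y(155, n) - 28295 = 2*(1 + 155)/489 - 28295 = (2/489)*156 - 28295 = 104/163 - 28295 = -4611981/163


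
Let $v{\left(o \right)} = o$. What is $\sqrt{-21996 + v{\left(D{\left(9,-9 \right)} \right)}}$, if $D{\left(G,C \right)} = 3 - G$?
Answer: $i \sqrt{22002} \approx 148.33 i$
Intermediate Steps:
$\sqrt{-21996 + v{\left(D{\left(9,-9 \right)} \right)}} = \sqrt{-21996 + \left(3 - 9\right)} = \sqrt{-21996 - 6} = \sqrt{-22002} = i \sqrt{22002}$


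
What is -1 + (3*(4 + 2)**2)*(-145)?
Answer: -15661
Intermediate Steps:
-1 + (3*(4 + 2)**2)*(-145) = -1 + (3*6**2)*(-145) = -1 + (3*36)*(-145) = -1 + 108*(-145) = -1 - 15660 = -15661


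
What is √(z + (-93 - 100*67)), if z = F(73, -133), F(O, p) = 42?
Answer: I*√6751 ≈ 82.164*I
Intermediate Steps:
z = 42
√(z + (-93 - 100*67)) = √(42 + (-93 - 100*67)) = √(42 + (-93 - 6700)) = √(42 - 6793) = √(-6751) = I*√6751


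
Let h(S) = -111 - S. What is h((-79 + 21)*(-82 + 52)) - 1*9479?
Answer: -11330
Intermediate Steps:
h((-79 + 21)*(-82 + 52)) - 1*9479 = (-111 - (-79 + 21)*(-82 + 52)) - 1*9479 = (-111 - (-58)*(-30)) - 9479 = (-111 - 1*1740) - 9479 = (-111 - 1740) - 9479 = -1851 - 9479 = -11330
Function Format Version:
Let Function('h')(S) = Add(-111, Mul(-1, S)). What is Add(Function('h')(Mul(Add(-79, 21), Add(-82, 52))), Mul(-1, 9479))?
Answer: -11330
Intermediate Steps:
Add(Function('h')(Mul(Add(-79, 21), Add(-82, 52))), Mul(-1, 9479)) = Add(Add(-111, Mul(-1, Mul(Add(-79, 21), Add(-82, 52)))), Mul(-1, 9479)) = Add(Add(-111, Mul(-1, Mul(-58, -30))), -9479) = Add(Add(-111, Mul(-1, 1740)), -9479) = Add(Add(-111, -1740), -9479) = Add(-1851, -9479) = -11330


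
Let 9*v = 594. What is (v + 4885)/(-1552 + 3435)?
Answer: 4951/1883 ≈ 2.6293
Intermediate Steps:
v = 66 (v = (⅑)*594 = 66)
(v + 4885)/(-1552 + 3435) = (66 + 4885)/(-1552 + 3435) = 4951/1883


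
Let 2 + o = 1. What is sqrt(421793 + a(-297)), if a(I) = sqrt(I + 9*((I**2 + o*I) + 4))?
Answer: sqrt(421793 + 3*sqrt(88477)) ≈ 650.14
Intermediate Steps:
o = -1 (o = -2 + 1 = -1)
a(I) = sqrt(36 - 8*I + 9*I**2) (a(I) = sqrt(I + 9*((I**2 - I) + 4)) = sqrt(I + 9*(4 + I**2 - I)) = sqrt(I + (36 - 9*I + 9*I**2)) = sqrt(36 - 8*I + 9*I**2))
sqrt(421793 + a(-297)) = sqrt(421793 + sqrt(36 - 8*(-297) + 9*(-297)**2)) = sqrt(421793 + sqrt(36 + 2376 + 9*88209)) = sqrt(421793 + sqrt(36 + 2376 + 793881)) = sqrt(421793 + sqrt(796293)) = sqrt(421793 + 3*sqrt(88477))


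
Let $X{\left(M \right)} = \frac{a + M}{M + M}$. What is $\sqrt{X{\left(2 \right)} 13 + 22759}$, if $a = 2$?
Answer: $2 \sqrt{5693} \approx 150.9$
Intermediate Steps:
$X{\left(M \right)} = \frac{2 + M}{2 M}$ ($X{\left(M \right)} = \frac{2 + M}{M + M} = \frac{2 + M}{2 M}$)
$\sqrt{X{\left(2 \right)} 13 + 22759} = \sqrt{\frac{2 + 2}{2 \cdot 2} \cdot 13 + 22759} = \sqrt{\frac{1}{2} \cdot \frac{1}{2} \cdot 4 \cdot 13 + 22759} = \sqrt{1 \cdot 13 + 22759} = \sqrt{13 + 22759} = \sqrt{22772} = 2 \sqrt{5693}$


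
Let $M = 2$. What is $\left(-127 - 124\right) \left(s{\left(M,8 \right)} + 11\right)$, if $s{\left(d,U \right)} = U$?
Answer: $-4769$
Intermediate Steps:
$\left(-127 - 124\right) \left(s{\left(M,8 \right)} + 11\right) = \left(-127 - 124\right) \left(8 + 11\right) = \left(-251\right) 19 = -4769$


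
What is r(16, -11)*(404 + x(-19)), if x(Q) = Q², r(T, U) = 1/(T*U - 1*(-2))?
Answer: -255/58 ≈ -4.3966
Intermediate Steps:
r(T, U) = 1/(2 + T*U) (r(T, U) = 1/(T*U + 2) = 1/(2 + T*U))
r(16, -11)*(404 + x(-19)) = (404 + (-19)²)/(2 + 16*(-11)) = (404 + 361)/(2 - 176) = 765/(-174) = -1/174*765 = -255/58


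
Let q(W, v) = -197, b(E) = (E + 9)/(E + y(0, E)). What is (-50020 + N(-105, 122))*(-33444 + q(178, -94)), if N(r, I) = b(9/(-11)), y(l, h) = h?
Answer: 1682891025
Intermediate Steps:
b(E) = (9 + E)/(2*E) (b(E) = (E + 9)/(E + E) = (9 + E)/((2*E)) = (9 + E)*(1/(2*E)) = (9 + E)/(2*E))
N(r, I) = -5 (N(r, I) = (9 + 9/(-11))/(2*((9/(-11)))) = (9 + 9*(-1/11))/(2*((9*(-1/11)))) = (9 - 9/11)/(2*(-9/11)) = (1/2)*(-11/9)*(90/11) = -5)
(-50020 + N(-105, 122))*(-33444 + q(178, -94)) = (-50020 - 5)*(-33444 - 197) = -50025*(-33641) = 1682891025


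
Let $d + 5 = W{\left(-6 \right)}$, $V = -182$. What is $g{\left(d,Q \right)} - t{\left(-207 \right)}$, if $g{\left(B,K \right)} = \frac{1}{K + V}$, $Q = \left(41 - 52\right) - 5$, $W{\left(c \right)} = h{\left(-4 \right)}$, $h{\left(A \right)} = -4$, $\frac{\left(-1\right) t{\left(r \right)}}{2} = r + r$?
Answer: $- \frac{163945}{198} \approx -828.0$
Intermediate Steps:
$t{\left(r \right)} = - 4 r$ ($t{\left(r \right)} = - 2 \left(r + r\right) = - 2 \cdot 2 r = - 4 r$)
$W{\left(c \right)} = -4$
$d = -9$ ($d = -5 - 4 = -9$)
$Q = -16$ ($Q = -11 - 5 = -16$)
$g{\left(B,K \right)} = \frac{1}{-182 + K}$ ($g{\left(B,K \right)} = \frac{1}{K - 182} = \frac{1}{-182 + K}$)
$g{\left(d,Q \right)} - t{\left(-207 \right)} = \frac{1}{-182 - 16} - \left(-4\right) \left(-207\right) = \frac{1}{-198} - 828 = - \frac{1}{198} - 828 = - \frac{163945}{198}$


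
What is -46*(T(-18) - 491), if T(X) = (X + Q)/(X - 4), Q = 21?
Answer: 248515/11 ≈ 22592.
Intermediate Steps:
T(X) = (21 + X)/(-4 + X) (T(X) = (X + 21)/(X - 4) = (21 + X)/(-4 + X))
-46*(T(-18) - 491) = -46*((21 - 18)/(-4 - 18) - 491) = -46*(3/(-22) - 491) = -46*(-1/22*3 - 491) = -46*(-3/22 - 491) = -46*(-10805/22) = 248515/11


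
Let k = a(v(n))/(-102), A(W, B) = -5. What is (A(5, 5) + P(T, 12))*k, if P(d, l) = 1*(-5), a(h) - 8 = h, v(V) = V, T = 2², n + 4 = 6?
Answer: 50/51 ≈ 0.98039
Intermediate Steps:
n = 2 (n = -4 + 6 = 2)
T = 4
a(h) = 8 + h
P(d, l) = -5
k = -5/51 (k = (8 + 2)/(-102) = 10*(-1/102) = -5/51 ≈ -0.098039)
(A(5, 5) + P(T, 12))*k = (-5 - 5)*(-5/51) = -10*(-5/51) = 50/51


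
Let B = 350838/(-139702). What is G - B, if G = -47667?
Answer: -3329412198/69851 ≈ -47665.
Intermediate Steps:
B = -175419/69851 (B = 350838*(-1/139702) = -175419/69851 ≈ -2.5113)
G - B = -47667 - 1*(-175419/69851) = -47667 + 175419/69851 = -3329412198/69851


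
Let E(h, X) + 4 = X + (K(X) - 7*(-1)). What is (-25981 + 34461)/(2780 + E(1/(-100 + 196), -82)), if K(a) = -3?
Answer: 4240/1349 ≈ 3.1431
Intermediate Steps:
E(h, X) = X (E(h, X) = -4 + (X + (-3 - 7*(-1))) = -4 + (X + (-3 - 1*(-7))) = -4 + (X + (-3 + 7)) = -4 + (X + 4) = -4 + (4 + X) = X)
(-25981 + 34461)/(2780 + E(1/(-100 + 196), -82)) = (-25981 + 34461)/(2780 - 82) = 8480/2698 = 8480*(1/2698) = 4240/1349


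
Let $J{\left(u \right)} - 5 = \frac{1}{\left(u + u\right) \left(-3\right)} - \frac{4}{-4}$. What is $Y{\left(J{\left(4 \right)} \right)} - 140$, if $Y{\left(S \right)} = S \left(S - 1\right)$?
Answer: $- \frac{63623}{576} \approx -110.46$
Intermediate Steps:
$J{\left(u \right)} = 6 - \frac{1}{6 u}$ ($J{\left(u \right)} = 5 + \left(\frac{1}{\left(u + u\right) \left(-3\right)} - \frac{4}{-4}\right) = 5 + \left(\frac{1}{2 u} \left(- \frac{1}{3}\right) - -1\right) = 5 + \left(\frac{1}{2 u} \left(- \frac{1}{3}\right) + 1\right) = 5 + \left(- \frac{1}{6 u} + 1\right) = 5 + \left(1 - \frac{1}{6 u}\right) = 6 - \frac{1}{6 u}$)
$Y{\left(S \right)} = S \left(-1 + S\right)$
$Y{\left(J{\left(4 \right)} \right)} - 140 = \left(6 - \frac{1}{6 \cdot 4}\right) \left(-1 + \left(6 - \frac{1}{6 \cdot 4}\right)\right) - 140 = \left(6 - \frac{1}{24}\right) \left(-1 + \left(6 - \frac{1}{24}\right)\right) - 140 = \frac{143 \left(-1 + \frac{143}{24}\right)}{24} - 140 = \frac{143}{24} \cdot \frac{119}{24} - 140 = \frac{17017}{576} - 140 = - \frac{63623}{576}$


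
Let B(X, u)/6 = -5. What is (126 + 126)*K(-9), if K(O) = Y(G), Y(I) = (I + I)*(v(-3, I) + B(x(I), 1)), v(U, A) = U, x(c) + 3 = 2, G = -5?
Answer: 83160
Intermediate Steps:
x(c) = -1 (x(c) = -3 + 2 = -1)
B(X, u) = -30 (B(X, u) = 6*(-5) = -30)
Y(I) = -66*I (Y(I) = (I + I)*(-3 - 30) = (2*I)*(-33) = -66*I)
K(O) = 330 (K(O) = -66*(-5) = 330)
(126 + 126)*K(-9) = (126 + 126)*330 = 252*330 = 83160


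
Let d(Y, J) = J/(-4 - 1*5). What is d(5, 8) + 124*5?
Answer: 5572/9 ≈ 619.11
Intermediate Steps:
d(Y, J) = -J/9 (d(Y, J) = J/(-4 - 5) = J/(-9) = J*(-⅑) = -J/9)
d(5, 8) + 124*5 = -⅑*8 + 124*5 = -8/9 + 620 = 5572/9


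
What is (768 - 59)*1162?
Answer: 823858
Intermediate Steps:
(768 - 59)*1162 = 709*1162 = 823858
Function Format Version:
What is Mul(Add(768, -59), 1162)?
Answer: 823858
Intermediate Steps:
Mul(Add(768, -59), 1162) = Mul(709, 1162) = 823858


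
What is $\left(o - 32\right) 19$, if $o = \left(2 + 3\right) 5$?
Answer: $-133$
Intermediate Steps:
$o = 25$ ($o = 5 \cdot 5 = 25$)
$\left(o - 32\right) 19 = \left(25 - 32\right) 19 = \left(-7\right) 19 = -133$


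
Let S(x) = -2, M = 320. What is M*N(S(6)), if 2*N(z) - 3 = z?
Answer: 160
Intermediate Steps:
N(z) = 3/2 + z/2
M*N(S(6)) = 320*(3/2 + (½)*(-2)) = 320*(3/2 - 1) = 320*(½) = 160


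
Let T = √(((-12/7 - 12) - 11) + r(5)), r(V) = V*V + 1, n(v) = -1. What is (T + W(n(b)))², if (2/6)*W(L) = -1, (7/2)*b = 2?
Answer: 72/7 - 18*√7/7 ≈ 3.4824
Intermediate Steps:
b = 4/7 (b = (2/7)*2 = 4/7 ≈ 0.57143)
W(L) = -3 (W(L) = 3*(-1) = -3)
r(V) = 1 + V² (r(V) = V² + 1 = 1 + V²)
T = 3*√7/7 (T = √(((-12/7 - 12) - 11) + (1 + 5²)) = √(((-12*⅐ - 12) - 11) + (1 + 25)) = √(((-12/7 - 12) - 11) + 26) = √((-96/7 - 11) + 26) = √(-173/7 + 26) = √(9/7) = 3*√7/7 ≈ 1.1339)
(T + W(n(b)))² = (3*√7/7 - 3)² = (-3 + 3*√7/7)²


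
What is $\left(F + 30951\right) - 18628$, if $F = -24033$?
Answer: $-11710$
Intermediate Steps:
$\left(F + 30951\right) - 18628 = \left(-24033 + 30951\right) - 18628 = 6918 - 18628 = -11710$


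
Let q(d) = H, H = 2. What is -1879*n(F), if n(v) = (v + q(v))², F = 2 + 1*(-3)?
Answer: -1879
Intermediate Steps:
q(d) = 2
F = -1 (F = 2 - 3 = -1)
n(v) = (2 + v)² (n(v) = (v + 2)² = (2 + v)²)
-1879*n(F) = -1879*(2 - 1)² = -1879*1² = -1879*1 = -1879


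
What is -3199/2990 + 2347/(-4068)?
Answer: -10015531/6081660 ≈ -1.6468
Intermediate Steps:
-3199/2990 + 2347/(-4068) = -3199*1/2990 + 2347*(-1/4068) = -3199/2990 - 2347/4068 = -10015531/6081660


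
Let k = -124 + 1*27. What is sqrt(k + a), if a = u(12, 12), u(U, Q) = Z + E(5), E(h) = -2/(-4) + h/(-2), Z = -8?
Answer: I*sqrt(107) ≈ 10.344*I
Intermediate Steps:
E(h) = 1/2 - h/2 (E(h) = -2*(-1/4) + h*(-1/2) = 1/2 - h/2)
u(U, Q) = -10 (u(U, Q) = -8 + (1/2 - 1/2*5) = -8 + (1/2 - 5/2) = -8 - 2 = -10)
k = -97 (k = -124 + 27 = -97)
a = -10
sqrt(k + a) = sqrt(-97 - 10) = sqrt(-107) = I*sqrt(107)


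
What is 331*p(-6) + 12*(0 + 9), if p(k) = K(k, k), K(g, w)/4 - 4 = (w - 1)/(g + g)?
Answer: 18529/3 ≈ 6176.3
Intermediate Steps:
K(g, w) = 16 + 2*(-1 + w)/g (K(g, w) = 16 + 4*((w - 1)/(g + g)) = 16 + 4*((-1 + w)/((2*g))) = 16 + 4*((-1 + w)*(1/(2*g))) = 16 + 4*((-1 + w)/(2*g)) = 16 + 2*(-1 + w)/g)
p(k) = 2*(-1 + 9*k)/k (p(k) = 2*(-1 + k + 8*k)/k = 2*(-1 + 9*k)/k)
331*p(-6) + 12*(0 + 9) = 331*(18 - 2/(-6)) + 12*(0 + 9) = 331*(18 - 2*(-1/6)) + 12*9 = 331*(18 + 1/3) + 108 = 331*(55/3) + 108 = 18205/3 + 108 = 18529/3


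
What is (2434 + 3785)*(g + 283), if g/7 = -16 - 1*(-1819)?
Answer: 80249976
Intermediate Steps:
g = 12621 (g = 7*(-16 - 1*(-1819)) = 7*(-16 + 1819) = 7*1803 = 12621)
(2434 + 3785)*(g + 283) = (2434 + 3785)*(12621 + 283) = 6219*12904 = 80249976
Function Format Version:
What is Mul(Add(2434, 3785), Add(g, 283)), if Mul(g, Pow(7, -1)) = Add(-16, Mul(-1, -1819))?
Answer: 80249976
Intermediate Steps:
g = 12621 (g = Mul(7, Add(-16, Mul(-1, -1819))) = Mul(7, Add(-16, 1819)) = Mul(7, 1803) = 12621)
Mul(Add(2434, 3785), Add(g, 283)) = Mul(Add(2434, 3785), Add(12621, 283)) = Mul(6219, 12904) = 80249976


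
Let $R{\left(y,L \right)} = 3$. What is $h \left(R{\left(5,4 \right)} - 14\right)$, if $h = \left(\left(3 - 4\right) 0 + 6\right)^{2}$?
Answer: $-396$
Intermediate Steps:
$h = 36$ ($h = \left(\left(-1\right) 0 + 6\right)^{2} = \left(0 + 6\right)^{2} = 6^{2} = 36$)
$h \left(R{\left(5,4 \right)} - 14\right) = 36 \left(3 - 14\right) = 36 \left(-11\right) = -396$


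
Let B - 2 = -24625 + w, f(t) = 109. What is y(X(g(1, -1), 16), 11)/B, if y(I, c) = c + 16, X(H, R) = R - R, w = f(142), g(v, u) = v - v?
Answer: -27/24514 ≈ -0.0011014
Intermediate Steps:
g(v, u) = 0
w = 109
X(H, R) = 0
y(I, c) = 16 + c
B = -24514 (B = 2 + (-24625 + 109) = 2 - 24516 = -24514)
y(X(g(1, -1), 16), 11)/B = (16 + 11)/(-24514) = 27*(-1/24514) = -27/24514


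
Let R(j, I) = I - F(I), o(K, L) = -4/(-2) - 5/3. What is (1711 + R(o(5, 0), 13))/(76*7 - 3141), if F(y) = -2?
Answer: -1726/2609 ≈ -0.66156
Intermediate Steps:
o(K, L) = ⅓ (o(K, L) = -4*(-½) - 5*⅓ = 2 - 5/3 = ⅓)
R(j, I) = 2 + I (R(j, I) = I - 1*(-2) = I + 2 = 2 + I)
(1711 + R(o(5, 0), 13))/(76*7 - 3141) = (1711 + (2 + 13))/(76*7 - 3141) = (1711 + 15)/(532 - 3141) = 1726/(-2609) = 1726*(-1/2609) = -1726/2609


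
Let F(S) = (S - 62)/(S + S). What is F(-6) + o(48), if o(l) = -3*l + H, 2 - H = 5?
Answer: -424/3 ≈ -141.33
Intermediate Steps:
H = -3 (H = 2 - 1*5 = 2 - 5 = -3)
F(S) = (-62 + S)/(2*S) (F(S) = (-62 + S)/((2*S)) = (-62 + S)*(1/(2*S)) = (-62 + S)/(2*S))
o(l) = -3 - 3*l (o(l) = -3*l - 3 = -3 - 3*l)
F(-6) + o(48) = (½)*(-62 - 6)/(-6) + (-3 - 3*48) = (½)*(-⅙)*(-68) + (-3 - 144) = 17/3 - 147 = -424/3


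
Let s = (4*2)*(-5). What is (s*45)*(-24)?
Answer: 43200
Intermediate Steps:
s = -40 (s = 8*(-5) = -40)
(s*45)*(-24) = -40*45*(-24) = -1800*(-24) = 43200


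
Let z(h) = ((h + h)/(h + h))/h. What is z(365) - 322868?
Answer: -117846819/365 ≈ -3.2287e+5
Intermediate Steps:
z(h) = 1/h (z(h) = ((2*h)/((2*h)))/h = ((2*h)*(1/(2*h)))/h = 1/h)
z(365) - 322868 = 1/365 - 322868 = -117846819/365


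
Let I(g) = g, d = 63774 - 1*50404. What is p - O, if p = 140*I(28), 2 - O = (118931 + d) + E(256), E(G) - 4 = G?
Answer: 136479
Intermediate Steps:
E(G) = 4 + G
d = 13370 (d = 63774 - 50404 = 13370)
O = -132559 (O = 2 - ((118931 + 13370) + (4 + 256)) = 2 - (132301 + 260) = 2 - 1*132561 = 2 - 132561 = -132559)
p = 3920 (p = 140*28 = 3920)
p - O = 3920 - 1*(-132559) = 3920 + 132559 = 136479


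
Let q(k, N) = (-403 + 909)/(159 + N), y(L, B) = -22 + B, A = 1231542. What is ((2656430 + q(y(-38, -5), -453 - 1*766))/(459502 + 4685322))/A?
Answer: 156434183/373123936051360 ≈ 4.1926e-7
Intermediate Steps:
q(k, N) = 506/(159 + N)
((2656430 + q(y(-38, -5), -453 - 1*766))/(459502 + 4685322))/A = ((2656430 + 506/(159 + (-453 - 1*766)))/(459502 + 4685322))/1231542 = ((2656430 + 506/(159 + (-453 - 766)))/5144824)*(1/1231542) = ((2656430 + 506/(159 - 1219))*(1/5144824))*(1/1231542) = ((2656430 + 506/(-1060))*(1/5144824))*(1/1231542) = ((2656430 + 506*(-1/1060))*(1/5144824))*(1/1231542) = ((2656430 - 253/530)*(1/5144824))*(1/1231542) = ((1407907647/530)*(1/5144824))*(1/1231542) = (1407907647/2726756720)*(1/1231542) = 156434183/373123936051360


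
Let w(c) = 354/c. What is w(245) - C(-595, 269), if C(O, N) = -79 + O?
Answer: 165484/245 ≈ 675.45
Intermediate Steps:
w(245) - C(-595, 269) = 354/245 - (-79 - 595) = 354*(1/245) - 1*(-674) = 354/245 + 674 = 165484/245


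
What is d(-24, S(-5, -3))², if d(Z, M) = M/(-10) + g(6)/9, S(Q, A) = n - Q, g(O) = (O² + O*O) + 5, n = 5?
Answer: 4624/81 ≈ 57.086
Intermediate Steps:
g(O) = 5 + 2*O² (g(O) = (O² + O²) + 5 = 2*O² + 5 = 5 + 2*O²)
S(Q, A) = 5 - Q
d(Z, M) = 77/9 - M/10 (d(Z, M) = M/(-10) + (5 + 2*6²)/9 = M*(-⅒) + (5 + 2*36)*(⅑) = -M/10 + (5 + 72)*(⅑) = -M/10 + 77*(⅑) = -M/10 + 77/9 = 77/9 - M/10)
d(-24, S(-5, -3))² = (77/9 - (5 - 1*(-5))/10)² = (77/9 - (5 + 5)/10)² = (77/9 - ⅒*10)² = (77/9 - 1)² = (68/9)² = 4624/81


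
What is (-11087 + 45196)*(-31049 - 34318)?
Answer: -2229603003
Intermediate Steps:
(-11087 + 45196)*(-31049 - 34318) = 34109*(-65367) = -2229603003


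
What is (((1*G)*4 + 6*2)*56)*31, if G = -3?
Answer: 0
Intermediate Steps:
(((1*G)*4 + 6*2)*56)*31 = (((1*(-3))*4 + 6*2)*56)*31 = ((-3*4 + 12)*56)*31 = ((-12 + 12)*56)*31 = (0*56)*31 = 0*31 = 0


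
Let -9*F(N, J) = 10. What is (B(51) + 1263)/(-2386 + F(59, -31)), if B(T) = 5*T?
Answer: -6831/10742 ≈ -0.63591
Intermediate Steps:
F(N, J) = -10/9 (F(N, J) = -⅑*10 = -10/9)
(B(51) + 1263)/(-2386 + F(59, -31)) = (5*51 + 1263)/(-2386 - 10/9) = (255 + 1263)/(-21484/9) = 1518*(-9/21484) = -6831/10742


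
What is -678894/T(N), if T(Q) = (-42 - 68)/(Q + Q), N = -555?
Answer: -75357234/11 ≈ -6.8507e+6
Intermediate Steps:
T(Q) = -55/Q (T(Q) = -110*1/(2*Q) = -55/Q)
-678894/T(N) = -678894/((-55/(-555))) = -678894/((-55*(-1/555))) = -678894/11/111 = -678894*111/11 = -75357234/11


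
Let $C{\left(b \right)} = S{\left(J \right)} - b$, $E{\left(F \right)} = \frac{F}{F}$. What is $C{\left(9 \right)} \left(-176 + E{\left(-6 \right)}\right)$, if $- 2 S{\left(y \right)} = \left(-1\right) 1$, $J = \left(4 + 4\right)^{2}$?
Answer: $\frac{2975}{2} \approx 1487.5$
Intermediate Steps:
$J = 64$ ($J = 8^{2} = 64$)
$S{\left(y \right)} = \frac{1}{2}$ ($S{\left(y \right)} = - \frac{\left(-1\right) 1}{2} = \left(- \frac{1}{2}\right) \left(-1\right) = \frac{1}{2}$)
$E{\left(F \right)} = 1$
$C{\left(b \right)} = \frac{1}{2} - b$
$C{\left(9 \right)} \left(-176 + E{\left(-6 \right)}\right) = \left(\frac{1}{2} - 9\right) \left(-176 + 1\right) = \left(\frac{1}{2} - 9\right) \left(-175\right) = \left(- \frac{17}{2}\right) \left(-175\right) = \frac{2975}{2}$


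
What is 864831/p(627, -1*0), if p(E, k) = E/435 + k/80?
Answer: 11400045/19 ≈ 6.0000e+5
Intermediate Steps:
p(E, k) = k/80 + E/435 (p(E, k) = E*(1/435) + k*(1/80) = E/435 + k/80 = k/80 + E/435)
864831/p(627, -1*0) = 864831/((-1*0)/80 + (1/435)*627) = 864831/((1/80)*0 + 209/145) = 864831/(0 + 209/145) = 864831/(209/145) = 864831*(145/209) = 11400045/19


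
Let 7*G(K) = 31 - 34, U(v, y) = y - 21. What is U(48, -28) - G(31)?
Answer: -340/7 ≈ -48.571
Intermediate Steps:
U(v, y) = -21 + y
G(K) = -3/7 (G(K) = (31 - 34)/7 = (⅐)*(-3) = -3/7)
U(48, -28) - G(31) = (-21 - 28) - 1*(-3/7) = -49 + 3/7 = -340/7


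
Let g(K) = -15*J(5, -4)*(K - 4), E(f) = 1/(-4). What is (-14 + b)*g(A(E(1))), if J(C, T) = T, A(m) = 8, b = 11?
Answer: -720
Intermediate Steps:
E(f) = -1/4
g(K) = -240 + 60*K (g(K) = -(-60)*(K - 4) = -(-60)*(-4 + K) = -15*(16 - 4*K) = -240 + 60*K)
(-14 + b)*g(A(E(1))) = (-14 + 11)*(-240 + 60*8) = -3*(-240 + 480) = -3*240 = -720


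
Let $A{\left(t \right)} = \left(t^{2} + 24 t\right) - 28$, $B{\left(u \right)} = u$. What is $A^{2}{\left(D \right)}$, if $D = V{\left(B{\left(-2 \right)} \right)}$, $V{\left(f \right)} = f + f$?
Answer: $11664$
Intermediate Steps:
$V{\left(f \right)} = 2 f$
$D = -4$ ($D = 2 \left(-2\right) = -4$)
$A{\left(t \right)} = -28 + t^{2} + 24 t$
$A^{2}{\left(D \right)} = \left(-28 + \left(-4\right)^{2} + 24 \left(-4\right)\right)^{2} = \left(-28 + 16 - 96\right)^{2} = \left(-108\right)^{2} = 11664$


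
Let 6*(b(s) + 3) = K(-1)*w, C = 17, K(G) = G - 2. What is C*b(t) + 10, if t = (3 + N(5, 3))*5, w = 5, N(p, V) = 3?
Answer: -167/2 ≈ -83.500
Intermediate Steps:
K(G) = -2 + G
t = 30 (t = (3 + 3)*5 = 6*5 = 30)
b(s) = -11/2 (b(s) = -3 + ((-2 - 1)*5)/6 = -3 + (-3*5)/6 = -3 + (1/6)*(-15) = -3 - 5/2 = -11/2)
C*b(t) + 10 = 17*(-11/2) + 10 = -187/2 + 10 = -167/2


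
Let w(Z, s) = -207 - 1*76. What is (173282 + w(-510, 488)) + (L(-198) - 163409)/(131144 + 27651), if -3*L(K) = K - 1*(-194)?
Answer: 82413638392/476385 ≈ 1.7300e+5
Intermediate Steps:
L(K) = -194/3 - K/3 (L(K) = -(K - 1*(-194))/3 = -(K + 194)/3 = -(194 + K)/3 = -194/3 - K/3)
w(Z, s) = -283 (w(Z, s) = -207 - 76 = -283)
(173282 + w(-510, 488)) + (L(-198) - 163409)/(131144 + 27651) = (173282 - 283) + ((-194/3 - ⅓*(-198)) - 163409)/(131144 + 27651) = 172999 + ((-194/3 + 66) - 163409)/158795 = 172999 + (4/3 - 163409)*(1/158795) = 172999 - 490223/3*1/158795 = 172999 - 490223/476385 = 82413638392/476385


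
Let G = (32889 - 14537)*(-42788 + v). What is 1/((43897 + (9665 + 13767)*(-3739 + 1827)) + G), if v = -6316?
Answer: -1/945914695 ≈ -1.0572e-9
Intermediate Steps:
G = -901156608 (G = (32889 - 14537)*(-42788 - 6316) = 18352*(-49104) = -901156608)
1/((43897 + (9665 + 13767)*(-3739 + 1827)) + G) = 1/((43897 + (9665 + 13767)*(-3739 + 1827)) - 901156608) = 1/((43897 + 23432*(-1912)) - 901156608) = 1/((43897 - 44801984) - 901156608) = 1/(-44758087 - 901156608) = 1/(-945914695) = -1/945914695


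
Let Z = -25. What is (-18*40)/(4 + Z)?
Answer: 240/7 ≈ 34.286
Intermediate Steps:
(-18*40)/(4 + Z) = (-18*40)/(4 - 25) = -720/(-21) = -720*(-1/21) = 240/7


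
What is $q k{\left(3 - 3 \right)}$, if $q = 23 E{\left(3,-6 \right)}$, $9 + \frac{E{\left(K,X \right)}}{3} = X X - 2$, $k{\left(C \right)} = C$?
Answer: $0$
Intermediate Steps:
$E{\left(K,X \right)} = -33 + 3 X^{2}$ ($E{\left(K,X \right)} = -27 + 3 \left(X X - 2\right) = -27 + 3 \left(X^{2} - 2\right) = -27 + 3 \left(-2 + X^{2}\right) = -27 + \left(-6 + 3 X^{2}\right) = -33 + 3 X^{2}$)
$q = 1725$ ($q = 23 \left(-33 + 3 \left(-6\right)^{2}\right) = 23 \left(-33 + 3 \cdot 36\right) = 23 \left(-33 + 108\right) = 23 \cdot 75 = 1725$)
$q k{\left(3 - 3 \right)} = 1725 \left(3 - 3\right) = 1725 \cdot 0 = 0$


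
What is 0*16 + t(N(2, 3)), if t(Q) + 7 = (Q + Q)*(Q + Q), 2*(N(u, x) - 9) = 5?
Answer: 522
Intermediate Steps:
N(u, x) = 23/2 (N(u, x) = 9 + (½)*5 = 9 + 5/2 = 23/2)
t(Q) = -7 + 4*Q² (t(Q) = -7 + (Q + Q)*(Q + Q) = -7 + (2*Q)*(2*Q) = -7 + 4*Q²)
0*16 + t(N(2, 3)) = 0*16 + (-7 + 4*(23/2)²) = 0 + (-7 + 4*(529/4)) = 0 + (-7 + 529) = 0 + 522 = 522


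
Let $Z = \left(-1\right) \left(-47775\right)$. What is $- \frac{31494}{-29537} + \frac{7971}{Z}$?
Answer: $\frac{580021759}{470376725} \approx 1.2331$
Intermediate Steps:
$Z = 47775$
$- \frac{31494}{-29537} + \frac{7971}{Z} = - \frac{31494}{-29537} + \frac{7971}{47775} = \left(-31494\right) \left(- \frac{1}{29537}\right) + 7971 \cdot \frac{1}{47775} = \frac{31494}{29537} + \frac{2657}{15925} = \frac{580021759}{470376725}$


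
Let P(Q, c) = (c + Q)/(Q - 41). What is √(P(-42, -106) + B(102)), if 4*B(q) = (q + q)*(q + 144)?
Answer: √86441678/83 ≈ 112.02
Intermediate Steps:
B(q) = q*(144 + q)/2 (B(q) = ((q + q)*(q + 144))/4 = ((2*q)*(144 + q))/4 = (2*q*(144 + q))/4 = q*(144 + q)/2)
P(Q, c) = (Q + c)/(-41 + Q)
√(P(-42, -106) + B(102)) = √((-42 - 106)/(-41 - 42) + (½)*102*(144 + 102)) = √(-148/(-83) + (½)*102*246) = √(-1/83*(-148) + 12546) = √(148/83 + 12546) = √(1041466/83) = √86441678/83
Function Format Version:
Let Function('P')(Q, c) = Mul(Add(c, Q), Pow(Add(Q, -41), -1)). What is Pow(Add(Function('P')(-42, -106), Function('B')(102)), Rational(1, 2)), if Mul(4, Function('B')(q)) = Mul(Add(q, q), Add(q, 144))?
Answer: Mul(Rational(1, 83), Pow(86441678, Rational(1, 2))) ≈ 112.02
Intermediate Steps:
Function('B')(q) = Mul(Rational(1, 2), q, Add(144, q)) (Function('B')(q) = Mul(Rational(1, 4), Mul(Add(q, q), Add(q, 144))) = Mul(Rational(1, 4), Mul(Mul(2, q), Add(144, q))) = Mul(Rational(1, 4), Mul(2, q, Add(144, q))) = Mul(Rational(1, 2), q, Add(144, q)))
Function('P')(Q, c) = Mul(Pow(Add(-41, Q), -1), Add(Q, c)) (Function('P')(Q, c) = Mul(Add(Q, c), Pow(Add(-41, Q), -1)) = Mul(Pow(Add(-41, Q), -1), Add(Q, c)))
Pow(Add(Function('P')(-42, -106), Function('B')(102)), Rational(1, 2)) = Pow(Add(Mul(Pow(Add(-41, -42), -1), Add(-42, -106)), Mul(Rational(1, 2), 102, Add(144, 102))), Rational(1, 2)) = Pow(Add(Mul(Pow(-83, -1), -148), Mul(Rational(1, 2), 102, 246)), Rational(1, 2)) = Pow(Add(Mul(Rational(-1, 83), -148), 12546), Rational(1, 2)) = Pow(Add(Rational(148, 83), 12546), Rational(1, 2)) = Pow(Rational(1041466, 83), Rational(1, 2)) = Mul(Rational(1, 83), Pow(86441678, Rational(1, 2)))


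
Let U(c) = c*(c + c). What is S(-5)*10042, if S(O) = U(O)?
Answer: 502100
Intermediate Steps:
U(c) = 2*c**2 (U(c) = c*(2*c) = 2*c**2)
S(O) = 2*O**2
S(-5)*10042 = (2*(-5)**2)*10042 = (2*25)*10042 = 50*10042 = 502100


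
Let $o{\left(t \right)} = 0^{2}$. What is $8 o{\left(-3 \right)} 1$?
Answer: $0$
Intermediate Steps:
$o{\left(t \right)} = 0$
$8 o{\left(-3 \right)} 1 = 8 \cdot 0 \cdot 1 = 0 \cdot 1 = 0$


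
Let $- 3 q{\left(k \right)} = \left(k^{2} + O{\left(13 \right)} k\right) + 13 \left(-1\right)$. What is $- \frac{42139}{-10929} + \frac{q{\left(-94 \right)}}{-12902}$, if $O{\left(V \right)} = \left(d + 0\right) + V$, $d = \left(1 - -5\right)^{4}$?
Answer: $\frac{127562989}{141005958} \approx 0.90466$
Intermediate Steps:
$d = 1296$ ($d = \left(1 + 5\right)^{4} = 6^{4} = 1296$)
$O{\left(V \right)} = 1296 + V$ ($O{\left(V \right)} = \left(1296 + 0\right) + V = 1296 + V$)
$q{\left(k \right)} = \frac{13}{3} - \frac{1309 k}{3} - \frac{k^{2}}{3}$ ($q{\left(k \right)} = - \frac{\left(k^{2} + \left(1296 + 13\right) k\right) + 13 \left(-1\right)}{3} = - \frac{\left(k^{2} + 1309 k\right) - 13}{3} = - \frac{-13 + k^{2} + 1309 k}{3} = \frac{13}{3} - \frac{1309 k}{3} - \frac{k^{2}}{3}$)
$- \frac{42139}{-10929} + \frac{q{\left(-94 \right)}}{-12902} = - \frac{42139}{-10929} + \frac{\frac{13}{3} - - \frac{123046}{3} - \frac{\left(-94\right)^{2}}{3}}{-12902} = \left(-42139\right) \left(- \frac{1}{10929}\right) + \left(\frac{13}{3} + \frac{123046}{3} - \frac{8836}{3}\right) \left(- \frac{1}{12902}\right) = \frac{42139}{10929} + \left(\frac{13}{3} + \frac{123046}{3} - \frac{8836}{3}\right) \left(- \frac{1}{12902}\right) = \frac{42139}{10929} + \frac{114223}{3} \left(- \frac{1}{12902}\right) = \frac{42139}{10929} - \frac{114223}{38706} = \frac{127562989}{141005958}$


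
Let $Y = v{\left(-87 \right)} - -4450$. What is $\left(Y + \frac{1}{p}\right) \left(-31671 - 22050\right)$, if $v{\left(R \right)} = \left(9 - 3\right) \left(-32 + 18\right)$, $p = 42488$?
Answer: $- \frac{212029482087}{904} \approx -2.3455 \cdot 10^{8}$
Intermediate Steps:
$v{\left(R \right)} = -84$ ($v{\left(R \right)} = 6 \left(-14\right) = -84$)
$Y = 4366$ ($Y = -84 - -4450 = -84 + 4450 = 4366$)
$\left(Y + \frac{1}{p}\right) \left(-31671 - 22050\right) = \left(4366 + \frac{1}{42488}\right) \left(-31671 - 22050\right) = \left(4366 + \frac{1}{42488}\right) \left(-53721\right) = \frac{185502609}{42488} \left(-53721\right) = - \frac{212029482087}{904}$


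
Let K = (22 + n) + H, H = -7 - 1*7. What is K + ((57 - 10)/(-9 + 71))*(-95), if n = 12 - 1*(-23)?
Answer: -1799/62 ≈ -29.016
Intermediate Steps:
H = -14 (H = -7 - 7 = -14)
n = 35 (n = 12 + 23 = 35)
K = 43 (K = (22 + 35) - 14 = 57 - 14 = 43)
K + ((57 - 10)/(-9 + 71))*(-95) = 43 + ((57 - 10)/(-9 + 71))*(-95) = 43 + (47/62)*(-95) = 43 - 4465/62 = -1799/62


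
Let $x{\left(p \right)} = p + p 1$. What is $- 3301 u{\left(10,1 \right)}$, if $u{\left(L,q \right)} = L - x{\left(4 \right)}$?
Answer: $-6602$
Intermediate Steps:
$x{\left(p \right)} = 2 p$ ($x{\left(p \right)} = p + p = 2 p$)
$u{\left(L,q \right)} = -8 + L$ ($u{\left(L,q \right)} = L - 2 \cdot 4 = L - 8 = -8 + L$)
$- 3301 u{\left(10,1 \right)} = - 3301 \left(-8 + 10\right) = \left(-3301\right) 2 = -6602$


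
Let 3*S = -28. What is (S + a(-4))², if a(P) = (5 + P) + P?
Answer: 1369/9 ≈ 152.11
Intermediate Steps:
S = -28/3 (S = (⅓)*(-28) = -28/3 ≈ -9.3333)
a(P) = 5 + 2*P
(S + a(-4))² = (-28/3 + (5 + 2*(-4)))² = (-28/3 + (5 - 8))² = (-28/3 - 3)² = (-37/3)² = 1369/9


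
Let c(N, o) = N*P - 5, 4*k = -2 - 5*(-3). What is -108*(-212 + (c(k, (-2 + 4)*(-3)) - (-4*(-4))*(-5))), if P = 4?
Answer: 13392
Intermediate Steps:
k = 13/4 (k = (-2 - 5*(-3))/4 = (-2 + 15)/4 = (1/4)*13 = 13/4 ≈ 3.2500)
c(N, o) = -5 + 4*N (c(N, o) = N*4 - 5 = 4*N - 5 = -5 + 4*N)
-108*(-212 + (c(k, (-2 + 4)*(-3)) - (-4*(-4))*(-5))) = -108*(-212 + ((-5 + 4*(13/4)) - (-4*(-4))*(-5))) = -108*(-212 + ((-5 + 13) - 16*(-5))) = -108*(-212 + (8 - 1*(-80))) = -108*(-212 + (8 + 80)) = -108*(-212 + 88) = -108*(-124) = 13392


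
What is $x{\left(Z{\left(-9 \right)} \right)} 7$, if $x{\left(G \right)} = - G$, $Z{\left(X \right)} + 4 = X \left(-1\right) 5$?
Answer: $-287$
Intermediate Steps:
$Z{\left(X \right)} = -4 - 5 X$ ($Z{\left(X \right)} = -4 + X \left(-1\right) 5 = -4 + - X 5 = -4 - 5 X$)
$x{\left(Z{\left(-9 \right)} \right)} 7 = - (-4 - -45) 7 = - (-4 + 45) 7 = \left(-1\right) 41 \cdot 7 = \left(-41\right) 7 = -287$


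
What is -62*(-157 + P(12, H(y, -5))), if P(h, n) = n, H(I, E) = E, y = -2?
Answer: 10044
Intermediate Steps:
-62*(-157 + P(12, H(y, -5))) = -62*(-157 - 5) = -62*(-162) = 10044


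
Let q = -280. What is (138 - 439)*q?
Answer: 84280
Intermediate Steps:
(138 - 439)*q = (138 - 439)*(-280) = -301*(-280) = 84280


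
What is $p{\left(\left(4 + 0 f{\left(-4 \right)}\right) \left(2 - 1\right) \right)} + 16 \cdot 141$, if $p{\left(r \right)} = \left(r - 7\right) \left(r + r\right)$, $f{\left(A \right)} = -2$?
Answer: $2232$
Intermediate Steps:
$p{\left(r \right)} = 2 r \left(-7 + r\right)$ ($p{\left(r \right)} = \left(-7 + r\right) 2 r = 2 r \left(-7 + r\right)$)
$p{\left(\left(4 + 0 f{\left(-4 \right)}\right) \left(2 - 1\right) \right)} + 16 \cdot 141 = 2 \left(4 + 0 \left(-2\right)\right) \left(2 - 1\right) \left(-7 + \left(4 + 0 \left(-2\right)\right) \left(2 - 1\right)\right) + 16 \cdot 141 = 2 \left(4 + 0\right) 1 \left(-7 + \left(4 + 0\right) 1\right) + 2256 = 2 \cdot 4 \cdot 1 \left(-7 + 4 \cdot 1\right) + 2256 = 2 \cdot 4 \left(-7 + 4\right) + 2256 = 2 \cdot 4 \left(-3\right) + 2256 = -24 + 2256 = 2232$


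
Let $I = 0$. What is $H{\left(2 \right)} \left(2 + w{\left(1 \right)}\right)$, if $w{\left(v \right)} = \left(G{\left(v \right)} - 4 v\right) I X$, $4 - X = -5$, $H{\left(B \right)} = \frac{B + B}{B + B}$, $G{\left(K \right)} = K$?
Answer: $2$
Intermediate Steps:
$H{\left(B \right)} = 1$ ($H{\left(B \right)} = \frac{2 B}{2 B} = 2 B \frac{1}{2 B} = 1$)
$X = 9$ ($X = 4 - -5 = 4 + 5 = 9$)
$w{\left(v \right)} = 0$ ($w{\left(v \right)} = \left(v - 4 v\right) 0 \cdot 9 = - 3 v 0 \cdot 9 = 0 \cdot 9 = 0$)
$H{\left(2 \right)} \left(2 + w{\left(1 \right)}\right) = 1 \left(2 + 0\right) = 1 \cdot 2 = 2$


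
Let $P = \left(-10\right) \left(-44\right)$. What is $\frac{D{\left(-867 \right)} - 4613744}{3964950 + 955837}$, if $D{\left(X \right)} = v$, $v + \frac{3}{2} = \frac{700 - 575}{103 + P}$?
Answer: $- \frac{5010527363}{5343974682} \approx -0.9376$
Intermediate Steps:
$P = 440$
$v = - \frac{1379}{1086}$ ($v = - \frac{3}{2} + \frac{700 - 575}{103 + 440} = - \frac{3}{2} + \frac{125}{543} = - \frac{1379}{1086} \approx -1.2698$)
$D{\left(X \right)} = - \frac{1379}{1086}$
$\frac{D{\left(-867 \right)} - 4613744}{3964950 + 955837} = \frac{- \frac{1379}{1086} - 4613744}{3964950 + 955837} = - \frac{5010527363}{1086 \cdot 4920787} = \left(- \frac{5010527363}{1086}\right) \frac{1}{4920787} = - \frac{5010527363}{5343974682}$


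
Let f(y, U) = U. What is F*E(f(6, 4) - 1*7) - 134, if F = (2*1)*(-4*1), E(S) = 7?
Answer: -190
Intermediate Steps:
F = -8 (F = 2*(-4) = -8)
F*E(f(6, 4) - 1*7) - 134 = -8*7 - 134 = -56 - 134 = -190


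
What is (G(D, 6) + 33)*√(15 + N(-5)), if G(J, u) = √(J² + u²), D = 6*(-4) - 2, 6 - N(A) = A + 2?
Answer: 8*√267 + 66*√6 ≈ 292.39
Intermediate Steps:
N(A) = 4 - A (N(A) = 6 - (A + 2) = 6 - (2 + A) = 6 + (-2 - A) = 4 - A)
D = -26 (D = -24 - 2 = -26)
(G(D, 6) + 33)*√(15 + N(-5)) = (√((-26)² + 6²) + 33)*√(15 + (4 - 1*(-5))) = (√(676 + 36) + 33)*√(15 + (4 + 5)) = (√712 + 33)*√(15 + 9) = (2*√178 + 33)*√24 = (33 + 2*√178)*(2*√6) = 2*√6*(33 + 2*√178)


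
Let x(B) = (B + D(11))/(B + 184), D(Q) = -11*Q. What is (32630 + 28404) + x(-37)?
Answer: 8971840/147 ≈ 61033.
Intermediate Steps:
x(B) = (-121 + B)/(184 + B) (x(B) = (B - 11*11)/(B + 184) = (B - 121)/(184 + B) = (-121 + B)/(184 + B))
(32630 + 28404) + x(-37) = (32630 + 28404) + (-121 - 37)/(184 - 37) = 61034 - 158/147 = 8971840/147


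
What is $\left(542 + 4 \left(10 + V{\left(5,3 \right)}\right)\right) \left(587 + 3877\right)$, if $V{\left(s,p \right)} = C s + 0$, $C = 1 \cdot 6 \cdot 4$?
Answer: $4740768$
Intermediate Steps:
$C = 24$ ($C = 6 \cdot 4 = 24$)
$V{\left(s,p \right)} = 24 s$ ($V{\left(s,p \right)} = 24 s + 0 = 24 s$)
$\left(542 + 4 \left(10 + V{\left(5,3 \right)}\right)\right) \left(587 + 3877\right) = \left(542 + 4 \left(10 + 24 \cdot 5\right)\right) \left(587 + 3877\right) = \left(542 + 4 \left(10 + 120\right)\right) 4464 = \left(542 + 4 \cdot 130\right) 4464 = \left(542 + 520\right) 4464 = 1062 \cdot 4464 = 4740768$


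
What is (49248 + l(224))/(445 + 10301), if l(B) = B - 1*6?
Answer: 24733/5373 ≈ 4.6032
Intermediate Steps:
l(B) = -6 + B (l(B) = B - 6 = -6 + B)
(49248 + l(224))/(445 + 10301) = (49248 + (-6 + 224))/(445 + 10301) = (49248 + 218)/10746 = 49466*(1/10746) = 24733/5373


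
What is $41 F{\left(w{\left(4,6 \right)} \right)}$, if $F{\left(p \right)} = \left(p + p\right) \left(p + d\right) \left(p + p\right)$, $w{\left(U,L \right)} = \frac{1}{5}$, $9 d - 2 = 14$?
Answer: $\frac{14596}{1125} \approx 12.974$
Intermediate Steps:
$d = \frac{16}{9}$ ($d = \frac{2}{9} + \frac{1}{9} \cdot 14 = \frac{2}{9} + \frac{14}{9} = \frac{16}{9} \approx 1.7778$)
$w{\left(U,L \right)} = \frac{1}{5}$
$F{\left(p \right)} = 4 p^{2} \left(\frac{16}{9} + p\right)$ ($F{\left(p \right)} = \left(p + p\right) \left(p + \frac{16}{9}\right) \left(p + p\right) = 2 p \left(\frac{16}{9} + p\right) 2 p = 4 p^{2} \left(\frac{16}{9} + p\right)$)
$41 F{\left(w{\left(4,6 \right)} \right)} = 41 \frac{\frac{64}{9} + 4 \cdot \frac{1}{5}}{25} = 41 \frac{\frac{64}{9} + \frac{4}{5}}{25} = 41 \cdot \frac{1}{25} \cdot \frac{356}{45} = 41 \cdot \frac{356}{1125} = \frac{14596}{1125}$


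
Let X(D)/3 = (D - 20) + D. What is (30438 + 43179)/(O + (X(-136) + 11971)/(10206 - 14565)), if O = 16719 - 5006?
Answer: 320896503/51045872 ≈ 6.2864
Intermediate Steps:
X(D) = -60 + 6*D (X(D) = 3*((D - 20) + D) = 3*((-20 + D) + D) = 3*(-20 + 2*D) = -60 + 6*D)
O = 11713
(30438 + 43179)/(O + (X(-136) + 11971)/(10206 - 14565)) = (30438 + 43179)/(11713 + ((-60 + 6*(-136)) + 11971)/(10206 - 14565)) = 73617/(11713 + ((-60 - 816) + 11971)/(-4359)) = 73617/(11713 + (-876 + 11971)*(-1/4359)) = 73617/(11713 + 11095*(-1/4359)) = 73617/(11713 - 11095/4359) = 73617/(51045872/4359) = 73617*(4359/51045872) = 320896503/51045872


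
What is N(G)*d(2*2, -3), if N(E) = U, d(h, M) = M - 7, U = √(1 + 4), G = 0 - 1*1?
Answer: -10*√5 ≈ -22.361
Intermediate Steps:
G = -1 (G = 0 - 1 = -1)
U = √5 ≈ 2.2361
d(h, M) = -7 + M
N(E) = √5
N(G)*d(2*2, -3) = √5*(-7 - 3) = √5*(-10) = -10*√5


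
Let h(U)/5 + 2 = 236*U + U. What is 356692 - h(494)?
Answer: -228688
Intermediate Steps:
h(U) = -10 + 1185*U (h(U) = -10 + 5*(236*U + U) = -10 + 5*(237*U) = -10 + 1185*U)
356692 - h(494) = 356692 - (-10 + 1185*494) = 356692 - (-10 + 585390) = 356692 - 1*585380 = 356692 - 585380 = -228688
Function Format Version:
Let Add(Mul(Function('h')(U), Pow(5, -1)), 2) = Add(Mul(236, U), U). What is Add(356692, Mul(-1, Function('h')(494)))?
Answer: -228688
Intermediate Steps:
Function('h')(U) = Add(-10, Mul(1185, U)) (Function('h')(U) = Add(-10, Mul(5, Add(Mul(236, U), U))) = Add(-10, Mul(5, Mul(237, U))) = Add(-10, Mul(1185, U)))
Add(356692, Mul(-1, Function('h')(494))) = Add(356692, Mul(-1, Add(-10, Mul(1185, 494)))) = Add(356692, Mul(-1, Add(-10, 585390))) = Add(356692, Mul(-1, 585380)) = Add(356692, -585380) = -228688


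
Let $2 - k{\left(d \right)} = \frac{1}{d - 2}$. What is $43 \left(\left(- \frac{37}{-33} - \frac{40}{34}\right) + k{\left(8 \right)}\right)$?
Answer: $\frac{28595}{374} \approx 76.457$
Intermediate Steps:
$k{\left(d \right)} = 2 - \frac{1}{-2 + d}$ ($k{\left(d \right)} = 2 - \frac{1}{d - 2} = 2 - \frac{1}{-2 + d}$)
$43 \left(\left(- \frac{37}{-33} - \frac{40}{34}\right) + k{\left(8 \right)}\right) = 43 \left(\left(- \frac{37}{-33} - \frac{40}{34}\right) + \frac{-5 + 2 \cdot 8}{-2 + 8}\right) = 43 \left(\left(\left(-37\right) \left(- \frac{1}{33}\right) - \frac{20}{17}\right) + \frac{-5 + 16}{6}\right) = 43 \left(\left(\frac{37}{33} - \frac{20}{17}\right) + \frac{1}{6} \cdot 11\right) = 43 \left(- \frac{31}{561} + \frac{11}{6}\right) = 43 \cdot \frac{665}{374} = \frac{28595}{374}$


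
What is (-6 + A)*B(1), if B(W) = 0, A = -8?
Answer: 0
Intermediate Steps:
(-6 + A)*B(1) = (-6 - 8)*0 = -14*0 = 0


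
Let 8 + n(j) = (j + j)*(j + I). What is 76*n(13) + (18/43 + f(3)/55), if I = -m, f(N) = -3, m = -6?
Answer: 87354501/2365 ≈ 36936.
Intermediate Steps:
I = 6 (I = -1*(-6) = 6)
n(j) = -8 + 2*j*(6 + j) (n(j) = -8 + (j + j)*(j + 6) = -8 + (2*j)*(6 + j) = -8 + 2*j*(6 + j))
76*n(13) + (18/43 + f(3)/55) = 76*(-8 + 2*13² + 12*13) + (18/43 - 3/55) = 76*(-8 + 2*169 + 156) + (18*(1/43) - 3*1/55) = 76*(-8 + 338 + 156) + (18/43 - 3/55) = 76*486 + 861/2365 = 36936 + 861/2365 = 87354501/2365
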